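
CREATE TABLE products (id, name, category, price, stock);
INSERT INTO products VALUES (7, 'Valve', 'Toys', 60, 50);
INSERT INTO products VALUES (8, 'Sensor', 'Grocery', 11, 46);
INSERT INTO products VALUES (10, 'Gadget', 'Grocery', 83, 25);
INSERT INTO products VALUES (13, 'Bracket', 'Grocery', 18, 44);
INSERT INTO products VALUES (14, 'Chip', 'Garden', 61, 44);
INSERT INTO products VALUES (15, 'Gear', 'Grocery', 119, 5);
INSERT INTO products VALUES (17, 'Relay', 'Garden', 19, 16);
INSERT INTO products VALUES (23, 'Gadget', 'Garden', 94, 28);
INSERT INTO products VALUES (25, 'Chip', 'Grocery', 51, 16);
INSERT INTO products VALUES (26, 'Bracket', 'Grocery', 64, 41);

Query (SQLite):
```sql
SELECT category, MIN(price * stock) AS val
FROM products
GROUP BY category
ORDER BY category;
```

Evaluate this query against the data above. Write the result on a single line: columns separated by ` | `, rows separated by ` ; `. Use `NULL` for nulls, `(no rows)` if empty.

For each row compute price * stock.
Group by category; take MIN of the expression per group.
  Garden: ids {14, 17, 23} → MIN(price * stock)=304
  Grocery: ids {8, 10, 13, 15, 25, 26} → MIN(price * stock)=506
  Toys: ids {7} → MIN(price * stock)=3000

Garden | 304 ; Grocery | 506 ; Toys | 3000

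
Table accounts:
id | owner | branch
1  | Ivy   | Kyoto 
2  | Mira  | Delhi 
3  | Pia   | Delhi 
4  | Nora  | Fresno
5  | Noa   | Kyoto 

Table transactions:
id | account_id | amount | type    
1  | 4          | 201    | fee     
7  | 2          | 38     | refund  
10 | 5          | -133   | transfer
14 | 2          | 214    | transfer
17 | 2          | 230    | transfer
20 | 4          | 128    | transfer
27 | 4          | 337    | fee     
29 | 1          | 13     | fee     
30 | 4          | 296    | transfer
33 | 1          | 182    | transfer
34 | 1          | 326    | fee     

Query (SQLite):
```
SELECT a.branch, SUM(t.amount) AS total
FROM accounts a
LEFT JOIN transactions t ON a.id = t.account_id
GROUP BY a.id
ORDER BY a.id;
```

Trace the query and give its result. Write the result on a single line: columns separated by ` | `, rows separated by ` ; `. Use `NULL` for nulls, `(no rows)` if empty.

LEFT JOIN keeps every accounts row; unmatched ones get NULL for transactions columns.
Group by accounts.id and compute SUM(t.amount). SUM over an all-NULL group is NULL.
  1: ids {29, 33, 34} → SUM(t.amount)=521
  2: ids {7, 14, 17} → SUM(t.amount)=482
  3: ids {—} → SUM(t.amount)=NULL
  4: ids {1, 20, 27, 30} → SUM(t.amount)=962
  5: ids {10} → SUM(t.amount)=-133

Kyoto | 521 ; Delhi | 482 ; Delhi | NULL ; Fresno | 962 ; Kyoto | -133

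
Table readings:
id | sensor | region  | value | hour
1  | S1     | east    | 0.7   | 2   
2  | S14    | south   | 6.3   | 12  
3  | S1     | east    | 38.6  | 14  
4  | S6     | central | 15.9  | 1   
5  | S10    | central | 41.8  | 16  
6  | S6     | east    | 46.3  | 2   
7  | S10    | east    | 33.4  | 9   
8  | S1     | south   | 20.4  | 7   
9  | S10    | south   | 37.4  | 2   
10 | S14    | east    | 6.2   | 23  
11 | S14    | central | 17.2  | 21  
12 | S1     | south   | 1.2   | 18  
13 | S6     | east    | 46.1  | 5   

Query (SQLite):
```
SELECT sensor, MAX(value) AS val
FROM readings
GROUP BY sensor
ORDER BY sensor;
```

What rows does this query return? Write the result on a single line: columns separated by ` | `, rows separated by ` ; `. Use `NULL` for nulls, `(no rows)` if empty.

Partition readings by sensor; compute MAX(value) within each group.
  S1: ids {1, 3, 8, 12} → MAX(value)=38.6
  S10: ids {5, 7, 9} → MAX(value)=41.8
  S14: ids {2, 10, 11} → MAX(value)=17.2
  S6: ids {4, 6, 13} → MAX(value)=46.3

S1 | 38.6 ; S10 | 41.8 ; S14 | 17.2 ; S6 | 46.3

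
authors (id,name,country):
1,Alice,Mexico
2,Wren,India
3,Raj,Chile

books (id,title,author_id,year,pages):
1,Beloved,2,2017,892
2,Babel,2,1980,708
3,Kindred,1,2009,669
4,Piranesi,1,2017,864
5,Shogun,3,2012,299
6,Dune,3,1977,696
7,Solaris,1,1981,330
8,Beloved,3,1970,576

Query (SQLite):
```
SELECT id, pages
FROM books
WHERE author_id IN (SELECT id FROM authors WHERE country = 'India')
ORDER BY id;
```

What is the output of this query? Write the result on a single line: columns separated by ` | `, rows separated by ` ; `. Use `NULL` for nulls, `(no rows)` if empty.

1 | 892 ; 2 | 708

Inner query: authors.id where country = 'India'.
Outer: keep books rows whose author_id is in that set.
Inner query → {2}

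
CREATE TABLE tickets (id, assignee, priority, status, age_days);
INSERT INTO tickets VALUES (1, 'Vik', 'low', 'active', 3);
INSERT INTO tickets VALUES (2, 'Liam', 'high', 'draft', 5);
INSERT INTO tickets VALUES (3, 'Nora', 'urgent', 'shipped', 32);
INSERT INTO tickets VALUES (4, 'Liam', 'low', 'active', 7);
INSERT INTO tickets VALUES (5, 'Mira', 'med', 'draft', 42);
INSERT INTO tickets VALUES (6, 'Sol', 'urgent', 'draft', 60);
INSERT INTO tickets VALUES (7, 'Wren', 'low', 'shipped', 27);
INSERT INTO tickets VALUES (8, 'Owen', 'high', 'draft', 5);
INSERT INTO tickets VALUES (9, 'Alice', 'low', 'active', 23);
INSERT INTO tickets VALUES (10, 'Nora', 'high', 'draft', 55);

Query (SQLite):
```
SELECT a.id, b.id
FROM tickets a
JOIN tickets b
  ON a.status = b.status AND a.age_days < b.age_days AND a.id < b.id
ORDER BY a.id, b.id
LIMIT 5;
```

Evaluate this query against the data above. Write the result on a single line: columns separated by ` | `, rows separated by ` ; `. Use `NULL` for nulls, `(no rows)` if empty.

1 | 4 ; 1 | 9 ; 2 | 5 ; 2 | 6 ; 2 | 10

Pairs (a,b) with same status, a.age_days < b.age_days, a.id < b.id.
status groups: active:{1,4,9} draft:{2,5,6,8,10} shipped:{3,7}
Ordered by (a.id, b.id); first 5.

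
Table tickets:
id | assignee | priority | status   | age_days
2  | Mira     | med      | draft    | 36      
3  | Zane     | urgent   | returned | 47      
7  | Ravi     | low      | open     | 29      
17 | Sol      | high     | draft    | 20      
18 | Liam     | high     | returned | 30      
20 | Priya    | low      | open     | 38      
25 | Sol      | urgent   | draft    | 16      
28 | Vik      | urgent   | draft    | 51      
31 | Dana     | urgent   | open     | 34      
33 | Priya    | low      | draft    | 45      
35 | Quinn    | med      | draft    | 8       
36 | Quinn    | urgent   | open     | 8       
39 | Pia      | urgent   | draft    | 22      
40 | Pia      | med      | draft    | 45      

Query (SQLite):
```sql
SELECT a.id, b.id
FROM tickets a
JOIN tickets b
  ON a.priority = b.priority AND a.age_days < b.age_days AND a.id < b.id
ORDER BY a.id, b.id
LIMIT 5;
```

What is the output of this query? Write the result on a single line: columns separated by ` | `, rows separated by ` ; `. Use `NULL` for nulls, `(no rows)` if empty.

2 | 40 ; 3 | 28 ; 7 | 20 ; 7 | 33 ; 17 | 18

Pairs (a,b) with same priority, a.age_days < b.age_days, a.id < b.id.
priority groups: high:{17,18} low:{7,20,33} med:{2,35,40} urgent:{3,25,28,31,36,39}
Ordered by (a.id, b.id); first 5.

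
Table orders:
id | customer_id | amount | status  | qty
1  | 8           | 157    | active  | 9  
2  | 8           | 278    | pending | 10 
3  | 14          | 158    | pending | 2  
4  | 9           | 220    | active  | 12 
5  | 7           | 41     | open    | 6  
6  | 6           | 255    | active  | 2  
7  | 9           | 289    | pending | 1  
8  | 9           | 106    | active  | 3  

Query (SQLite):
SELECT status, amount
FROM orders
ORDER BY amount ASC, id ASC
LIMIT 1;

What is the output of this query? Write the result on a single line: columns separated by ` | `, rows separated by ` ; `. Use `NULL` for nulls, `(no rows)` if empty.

open | 41

Sort by amount asc, tiebreak id asc: (41, id=5), (106, id=8), (157, id=1), (158, id=3) …. Take first 1.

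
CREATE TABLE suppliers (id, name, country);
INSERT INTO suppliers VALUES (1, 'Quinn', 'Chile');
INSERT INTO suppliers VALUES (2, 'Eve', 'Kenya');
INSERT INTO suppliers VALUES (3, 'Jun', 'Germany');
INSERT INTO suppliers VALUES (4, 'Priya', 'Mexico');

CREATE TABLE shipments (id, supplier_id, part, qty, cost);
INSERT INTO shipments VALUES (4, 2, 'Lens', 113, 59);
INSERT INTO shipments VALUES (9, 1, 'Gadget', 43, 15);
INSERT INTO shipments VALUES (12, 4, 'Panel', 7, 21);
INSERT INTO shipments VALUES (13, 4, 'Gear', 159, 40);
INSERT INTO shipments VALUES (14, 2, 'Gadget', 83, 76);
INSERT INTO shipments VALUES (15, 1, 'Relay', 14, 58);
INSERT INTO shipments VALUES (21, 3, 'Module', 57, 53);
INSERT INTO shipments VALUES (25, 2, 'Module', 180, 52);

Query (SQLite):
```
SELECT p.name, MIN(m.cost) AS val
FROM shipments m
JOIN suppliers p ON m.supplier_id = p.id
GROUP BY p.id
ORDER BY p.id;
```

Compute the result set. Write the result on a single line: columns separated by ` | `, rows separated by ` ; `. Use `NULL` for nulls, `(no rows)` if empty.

Quinn | 15 ; Eve | 52 ; Jun | 53 ; Priya | 21

Join each shipments row to its suppliers via supplier_id.
Group joined rows by suppliers.id; compute MIN(m.cost) per group.
  1: ids {9, 15} → MIN(m.cost)=15
  2: ids {4, 14, 25} → MIN(m.cost)=52
  3: ids {21} → MIN(m.cost)=53
  4: ids {12, 13} → MIN(m.cost)=21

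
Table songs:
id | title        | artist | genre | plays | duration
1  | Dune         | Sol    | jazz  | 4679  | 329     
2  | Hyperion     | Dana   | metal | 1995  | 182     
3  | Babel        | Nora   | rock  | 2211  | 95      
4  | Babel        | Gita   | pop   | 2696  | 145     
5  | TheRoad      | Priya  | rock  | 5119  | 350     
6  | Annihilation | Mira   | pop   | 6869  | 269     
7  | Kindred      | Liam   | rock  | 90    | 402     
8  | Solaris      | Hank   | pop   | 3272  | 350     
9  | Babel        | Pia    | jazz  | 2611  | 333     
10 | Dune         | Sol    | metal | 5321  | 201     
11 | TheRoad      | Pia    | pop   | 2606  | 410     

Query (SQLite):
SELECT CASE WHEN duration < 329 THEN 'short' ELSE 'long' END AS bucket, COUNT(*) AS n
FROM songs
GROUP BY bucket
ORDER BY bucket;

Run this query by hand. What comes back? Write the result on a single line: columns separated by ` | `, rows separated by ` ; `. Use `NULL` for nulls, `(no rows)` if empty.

long | 6 ; short | 5

Bucket rows by duration < 329 → 'short' else 'long'; count each bucket.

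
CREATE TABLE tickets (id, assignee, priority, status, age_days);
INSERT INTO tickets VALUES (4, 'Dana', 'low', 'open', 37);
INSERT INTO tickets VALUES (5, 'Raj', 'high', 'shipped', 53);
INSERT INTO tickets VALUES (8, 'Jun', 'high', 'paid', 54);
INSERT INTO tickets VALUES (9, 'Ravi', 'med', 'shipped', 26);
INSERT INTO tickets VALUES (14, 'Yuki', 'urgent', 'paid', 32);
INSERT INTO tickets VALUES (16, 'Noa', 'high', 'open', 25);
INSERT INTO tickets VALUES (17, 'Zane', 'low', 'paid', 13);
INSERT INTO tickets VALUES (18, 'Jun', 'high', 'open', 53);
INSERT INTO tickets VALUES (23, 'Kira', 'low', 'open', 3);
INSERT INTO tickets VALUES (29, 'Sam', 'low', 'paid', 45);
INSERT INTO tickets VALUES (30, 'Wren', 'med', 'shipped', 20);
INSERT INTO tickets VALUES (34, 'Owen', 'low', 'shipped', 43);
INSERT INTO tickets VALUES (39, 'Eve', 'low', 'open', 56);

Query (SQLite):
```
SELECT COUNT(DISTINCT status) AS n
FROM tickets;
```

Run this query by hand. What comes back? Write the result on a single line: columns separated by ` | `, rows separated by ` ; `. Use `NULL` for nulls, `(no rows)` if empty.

3

Count distinct non-NULL status values.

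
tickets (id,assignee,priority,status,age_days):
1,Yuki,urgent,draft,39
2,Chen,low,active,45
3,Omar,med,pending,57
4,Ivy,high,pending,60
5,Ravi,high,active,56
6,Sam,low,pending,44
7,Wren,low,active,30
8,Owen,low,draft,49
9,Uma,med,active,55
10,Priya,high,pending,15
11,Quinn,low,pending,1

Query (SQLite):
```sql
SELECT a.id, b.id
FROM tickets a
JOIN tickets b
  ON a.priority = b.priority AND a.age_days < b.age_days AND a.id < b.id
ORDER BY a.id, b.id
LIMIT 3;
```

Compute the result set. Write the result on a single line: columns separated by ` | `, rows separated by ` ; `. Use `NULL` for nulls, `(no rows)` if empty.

2 | 8 ; 6 | 8 ; 7 | 8

Pairs (a,b) with same priority, a.age_days < b.age_days, a.id < b.id.
priority groups: high:{4,5,10} low:{2,6,7,8,11} med:{3,9} urgent:{1}
Ordered by (a.id, b.id); first 3.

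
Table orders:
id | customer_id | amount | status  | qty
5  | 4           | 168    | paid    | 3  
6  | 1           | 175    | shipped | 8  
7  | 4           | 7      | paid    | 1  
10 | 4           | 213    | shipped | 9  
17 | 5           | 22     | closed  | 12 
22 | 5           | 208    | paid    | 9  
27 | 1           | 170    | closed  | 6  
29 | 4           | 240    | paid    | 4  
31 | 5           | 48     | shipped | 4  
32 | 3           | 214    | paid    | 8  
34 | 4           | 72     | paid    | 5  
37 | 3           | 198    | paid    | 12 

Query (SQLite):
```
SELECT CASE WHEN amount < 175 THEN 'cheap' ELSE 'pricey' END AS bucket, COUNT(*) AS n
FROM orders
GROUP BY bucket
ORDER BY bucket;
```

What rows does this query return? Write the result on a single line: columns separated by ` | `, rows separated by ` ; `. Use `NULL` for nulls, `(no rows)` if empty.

cheap | 6 ; pricey | 6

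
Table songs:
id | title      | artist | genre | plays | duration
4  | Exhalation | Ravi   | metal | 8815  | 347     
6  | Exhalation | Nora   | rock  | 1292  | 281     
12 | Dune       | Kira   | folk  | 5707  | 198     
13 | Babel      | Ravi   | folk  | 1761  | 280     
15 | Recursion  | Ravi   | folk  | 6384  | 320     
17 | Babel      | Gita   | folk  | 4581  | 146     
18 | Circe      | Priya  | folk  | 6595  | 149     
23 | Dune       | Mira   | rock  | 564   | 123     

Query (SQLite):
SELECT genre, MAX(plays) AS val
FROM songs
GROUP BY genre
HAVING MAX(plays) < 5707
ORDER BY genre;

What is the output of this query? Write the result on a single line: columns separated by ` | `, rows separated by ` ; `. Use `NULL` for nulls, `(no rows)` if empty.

rock | 1292

Partition songs by genre; compute MAX(plays) within each group.
HAVING: keep groups where MAX(plays) < 5707.
  folk: ids {12, 13, 15, 17, 18} → MAX(plays)=6595
  metal: ids {4} → MAX(plays)=8815
  rock: ids {6, 23} → MAX(plays)=1292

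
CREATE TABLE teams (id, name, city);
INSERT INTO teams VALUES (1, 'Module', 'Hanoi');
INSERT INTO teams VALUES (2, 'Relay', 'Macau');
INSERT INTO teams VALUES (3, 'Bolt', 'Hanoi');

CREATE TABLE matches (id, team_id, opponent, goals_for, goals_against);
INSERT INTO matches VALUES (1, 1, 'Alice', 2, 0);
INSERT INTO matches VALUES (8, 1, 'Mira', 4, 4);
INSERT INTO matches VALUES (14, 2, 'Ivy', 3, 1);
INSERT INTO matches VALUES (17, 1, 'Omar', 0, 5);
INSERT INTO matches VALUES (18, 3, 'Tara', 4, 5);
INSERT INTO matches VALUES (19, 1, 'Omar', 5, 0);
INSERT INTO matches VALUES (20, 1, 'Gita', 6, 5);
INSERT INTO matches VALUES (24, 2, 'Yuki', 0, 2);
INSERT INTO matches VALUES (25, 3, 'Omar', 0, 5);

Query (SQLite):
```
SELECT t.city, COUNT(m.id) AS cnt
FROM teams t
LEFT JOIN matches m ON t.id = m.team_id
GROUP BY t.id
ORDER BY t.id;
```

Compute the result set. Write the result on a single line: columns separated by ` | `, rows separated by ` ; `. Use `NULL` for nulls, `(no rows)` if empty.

Hanoi | 5 ; Macau | 2 ; Hanoi | 2

LEFT JOIN keeps every teams row; unmatched ones get NULL for matches columns.
Group by teams.id and compute COUNT(m.id). COUNT(col) of an all-NULL group is 0.
  1: ids {1, 8, 17, 19, 20} → COUNT(m.id)=5
  2: ids {14, 24} → COUNT(m.id)=2
  3: ids {18, 25} → COUNT(m.id)=2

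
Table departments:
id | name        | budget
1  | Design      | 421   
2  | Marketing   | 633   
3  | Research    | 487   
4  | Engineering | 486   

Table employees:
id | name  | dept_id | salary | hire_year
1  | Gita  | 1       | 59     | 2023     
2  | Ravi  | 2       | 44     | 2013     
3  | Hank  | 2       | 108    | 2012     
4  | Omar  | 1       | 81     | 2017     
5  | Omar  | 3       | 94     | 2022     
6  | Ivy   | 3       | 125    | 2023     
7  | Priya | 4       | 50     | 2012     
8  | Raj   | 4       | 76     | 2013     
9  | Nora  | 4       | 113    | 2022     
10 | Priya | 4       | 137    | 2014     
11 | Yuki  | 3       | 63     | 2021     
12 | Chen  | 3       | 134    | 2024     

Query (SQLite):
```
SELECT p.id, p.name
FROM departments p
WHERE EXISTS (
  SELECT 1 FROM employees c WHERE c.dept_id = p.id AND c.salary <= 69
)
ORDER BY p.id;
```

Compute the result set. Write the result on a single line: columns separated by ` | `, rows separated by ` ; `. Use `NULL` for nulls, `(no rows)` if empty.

For each departments row, check whether any employees with matching dept_id has salary <= 69.
Keep rows where that is true.

1 | Design ; 2 | Marketing ; 3 | Research ; 4 | Engineering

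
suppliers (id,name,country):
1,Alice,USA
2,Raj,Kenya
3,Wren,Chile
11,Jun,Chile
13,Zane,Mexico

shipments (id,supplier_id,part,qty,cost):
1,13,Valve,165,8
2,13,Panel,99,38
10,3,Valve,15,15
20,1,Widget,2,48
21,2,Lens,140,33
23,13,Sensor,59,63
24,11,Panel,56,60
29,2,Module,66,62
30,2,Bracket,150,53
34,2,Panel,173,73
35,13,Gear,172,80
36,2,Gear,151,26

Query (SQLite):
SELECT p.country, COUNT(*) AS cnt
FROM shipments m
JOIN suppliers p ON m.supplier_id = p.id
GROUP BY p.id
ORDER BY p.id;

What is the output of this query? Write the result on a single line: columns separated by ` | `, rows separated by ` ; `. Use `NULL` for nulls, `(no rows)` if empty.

Join each shipments row to its suppliers via supplier_id.
Group joined rows by suppliers.id; compute COUNT(*) per group.
  1: ids {20} → COUNT(*)=1
  2: ids {21, 29, 30, 34, 36} → COUNT(*)=5
  3: ids {10} → COUNT(*)=1
  11: ids {24} → COUNT(*)=1
  13: ids {1, 2, 23, 35} → COUNT(*)=4

USA | 1 ; Kenya | 5 ; Chile | 1 ; Chile | 1 ; Mexico | 4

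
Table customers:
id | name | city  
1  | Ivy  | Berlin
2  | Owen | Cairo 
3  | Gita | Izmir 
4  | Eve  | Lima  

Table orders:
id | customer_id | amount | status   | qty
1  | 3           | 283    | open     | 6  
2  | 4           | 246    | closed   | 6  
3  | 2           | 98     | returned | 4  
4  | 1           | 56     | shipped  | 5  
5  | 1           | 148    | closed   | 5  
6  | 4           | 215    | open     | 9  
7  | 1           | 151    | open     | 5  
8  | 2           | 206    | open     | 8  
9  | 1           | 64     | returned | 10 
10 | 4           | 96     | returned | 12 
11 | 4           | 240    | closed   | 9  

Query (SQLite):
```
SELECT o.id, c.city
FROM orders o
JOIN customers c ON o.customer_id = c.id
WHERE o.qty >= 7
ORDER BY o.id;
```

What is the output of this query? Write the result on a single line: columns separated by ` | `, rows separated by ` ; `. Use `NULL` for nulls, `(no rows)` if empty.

Each orders row matches the customers row where customer_id = customers.id.
Then keep rows with o.qty >= 7.

6 | Lima ; 8 | Cairo ; 9 | Berlin ; 10 | Lima ; 11 | Lima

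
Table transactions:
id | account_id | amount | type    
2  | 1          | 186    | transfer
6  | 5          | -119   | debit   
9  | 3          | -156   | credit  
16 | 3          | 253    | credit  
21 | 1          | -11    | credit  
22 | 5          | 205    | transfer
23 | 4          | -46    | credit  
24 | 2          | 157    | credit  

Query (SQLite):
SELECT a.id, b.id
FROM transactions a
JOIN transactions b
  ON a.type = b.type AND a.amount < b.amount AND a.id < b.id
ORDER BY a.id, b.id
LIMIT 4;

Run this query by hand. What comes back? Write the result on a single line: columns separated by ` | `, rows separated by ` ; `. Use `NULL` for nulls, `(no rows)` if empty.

Pairs (a,b) with same type, a.amount < b.amount, a.id < b.id.
type groups: credit:{9,16,21,23,24} debit:{6} transfer:{2,22}
Ordered by (a.id, b.id); first 4.

2 | 22 ; 9 | 16 ; 9 | 21 ; 9 | 23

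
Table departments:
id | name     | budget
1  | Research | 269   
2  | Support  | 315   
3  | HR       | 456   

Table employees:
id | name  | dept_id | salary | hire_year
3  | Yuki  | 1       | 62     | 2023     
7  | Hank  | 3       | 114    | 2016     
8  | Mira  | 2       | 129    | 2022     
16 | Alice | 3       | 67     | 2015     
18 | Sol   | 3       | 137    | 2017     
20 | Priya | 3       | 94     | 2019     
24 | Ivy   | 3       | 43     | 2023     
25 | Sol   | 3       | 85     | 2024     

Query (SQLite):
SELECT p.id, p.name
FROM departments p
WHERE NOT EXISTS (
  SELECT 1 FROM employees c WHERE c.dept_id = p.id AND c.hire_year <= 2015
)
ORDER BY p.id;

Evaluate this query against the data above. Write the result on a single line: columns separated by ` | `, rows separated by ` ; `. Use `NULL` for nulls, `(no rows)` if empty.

For each departments row, check whether any employees with matching dept_id has hire_year <= 2015.
Keep rows where that is false.

1 | Research ; 2 | Support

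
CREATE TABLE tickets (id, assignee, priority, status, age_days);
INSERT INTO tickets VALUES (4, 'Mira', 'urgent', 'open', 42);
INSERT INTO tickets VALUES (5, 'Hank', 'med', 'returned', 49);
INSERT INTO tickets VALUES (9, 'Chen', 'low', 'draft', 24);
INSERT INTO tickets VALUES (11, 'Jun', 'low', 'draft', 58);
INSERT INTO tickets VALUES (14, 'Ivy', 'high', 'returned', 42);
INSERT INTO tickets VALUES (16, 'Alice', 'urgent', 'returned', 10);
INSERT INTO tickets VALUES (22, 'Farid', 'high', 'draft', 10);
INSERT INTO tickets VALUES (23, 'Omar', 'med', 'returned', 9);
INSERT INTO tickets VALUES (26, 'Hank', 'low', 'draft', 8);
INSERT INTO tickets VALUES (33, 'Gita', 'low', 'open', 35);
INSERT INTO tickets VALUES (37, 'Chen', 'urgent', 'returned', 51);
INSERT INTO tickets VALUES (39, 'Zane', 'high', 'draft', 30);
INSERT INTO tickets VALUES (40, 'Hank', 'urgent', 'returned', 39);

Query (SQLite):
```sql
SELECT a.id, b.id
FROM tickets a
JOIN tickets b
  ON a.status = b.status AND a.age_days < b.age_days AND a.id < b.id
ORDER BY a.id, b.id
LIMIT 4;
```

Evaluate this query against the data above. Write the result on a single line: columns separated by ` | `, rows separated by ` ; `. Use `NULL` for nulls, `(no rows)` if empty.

5 | 37 ; 9 | 11 ; 9 | 39 ; 14 | 37

Pairs (a,b) with same status, a.age_days < b.age_days, a.id < b.id.
status groups: draft:{9,11,22,26,39} open:{4,33} returned:{5,14,16,23,37,40}
Ordered by (a.id, b.id); first 4.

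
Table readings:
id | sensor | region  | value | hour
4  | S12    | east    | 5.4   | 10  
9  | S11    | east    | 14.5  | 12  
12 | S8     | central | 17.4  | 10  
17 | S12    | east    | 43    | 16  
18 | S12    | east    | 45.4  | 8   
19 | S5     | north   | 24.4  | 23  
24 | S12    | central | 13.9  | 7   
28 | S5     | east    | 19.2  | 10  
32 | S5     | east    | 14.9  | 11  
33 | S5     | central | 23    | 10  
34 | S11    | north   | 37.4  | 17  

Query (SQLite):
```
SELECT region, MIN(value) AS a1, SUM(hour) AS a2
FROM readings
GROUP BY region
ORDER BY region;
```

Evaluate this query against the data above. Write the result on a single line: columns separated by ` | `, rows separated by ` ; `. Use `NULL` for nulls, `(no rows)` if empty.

central | 13.9 | 27 ; east | 5.4 | 67 ; north | 24.4 | 40

Group readings by region.
Per group compute: MIN(value), SUM(hour).
  central: ids {12, 24, 33} → MIN(value)=13.9, SUM(hour)=27
  east: ids {4, 9, 17, 18, 28, 32} → MIN(value)=5.4, SUM(hour)=67
  north: ids {19, 34} → MIN(value)=24.4, SUM(hour)=40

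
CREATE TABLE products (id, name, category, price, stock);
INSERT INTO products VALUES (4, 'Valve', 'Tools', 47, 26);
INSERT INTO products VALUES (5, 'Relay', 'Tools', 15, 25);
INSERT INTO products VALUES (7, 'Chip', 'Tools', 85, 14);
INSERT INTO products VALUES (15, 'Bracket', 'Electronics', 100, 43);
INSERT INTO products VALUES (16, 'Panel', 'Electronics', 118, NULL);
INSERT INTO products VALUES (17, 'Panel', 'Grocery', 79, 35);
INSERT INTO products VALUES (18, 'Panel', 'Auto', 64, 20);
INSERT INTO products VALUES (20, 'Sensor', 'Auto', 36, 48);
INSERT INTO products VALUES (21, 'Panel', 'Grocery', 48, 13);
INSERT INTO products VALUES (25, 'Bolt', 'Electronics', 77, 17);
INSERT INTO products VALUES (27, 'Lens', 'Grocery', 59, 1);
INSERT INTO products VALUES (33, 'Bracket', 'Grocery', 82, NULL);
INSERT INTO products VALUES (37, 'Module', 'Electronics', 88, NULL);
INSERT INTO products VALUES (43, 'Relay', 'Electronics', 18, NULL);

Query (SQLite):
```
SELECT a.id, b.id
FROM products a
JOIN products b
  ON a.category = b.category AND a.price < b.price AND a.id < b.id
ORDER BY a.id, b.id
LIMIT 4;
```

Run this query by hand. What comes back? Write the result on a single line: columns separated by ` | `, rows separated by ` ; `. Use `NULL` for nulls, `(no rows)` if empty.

4 | 7 ; 5 | 7 ; 15 | 16 ; 17 | 33

Pairs (a,b) with same category, a.price < b.price, a.id < b.id.
category groups: Auto:{18,20} Electronics:{15,16,25,37,43} Grocery:{17,21,27,33} Tools:{4,5,7}
Ordered by (a.id, b.id); first 4.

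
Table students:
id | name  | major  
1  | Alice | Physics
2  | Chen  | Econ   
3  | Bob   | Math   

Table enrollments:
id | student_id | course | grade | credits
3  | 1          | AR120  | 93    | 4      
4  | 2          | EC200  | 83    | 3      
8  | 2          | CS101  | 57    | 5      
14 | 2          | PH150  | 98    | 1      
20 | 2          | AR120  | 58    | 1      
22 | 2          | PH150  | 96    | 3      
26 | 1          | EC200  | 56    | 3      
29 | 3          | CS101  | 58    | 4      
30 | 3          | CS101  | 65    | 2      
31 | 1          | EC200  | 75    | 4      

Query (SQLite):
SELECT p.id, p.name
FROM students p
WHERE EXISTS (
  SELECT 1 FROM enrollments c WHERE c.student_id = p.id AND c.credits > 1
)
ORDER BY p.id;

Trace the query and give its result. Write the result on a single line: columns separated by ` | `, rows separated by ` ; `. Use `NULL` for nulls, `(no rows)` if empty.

For each students row, check whether any enrollments with matching student_id has credits > 1.
Keep rows where that is true.

1 | Alice ; 2 | Chen ; 3 | Bob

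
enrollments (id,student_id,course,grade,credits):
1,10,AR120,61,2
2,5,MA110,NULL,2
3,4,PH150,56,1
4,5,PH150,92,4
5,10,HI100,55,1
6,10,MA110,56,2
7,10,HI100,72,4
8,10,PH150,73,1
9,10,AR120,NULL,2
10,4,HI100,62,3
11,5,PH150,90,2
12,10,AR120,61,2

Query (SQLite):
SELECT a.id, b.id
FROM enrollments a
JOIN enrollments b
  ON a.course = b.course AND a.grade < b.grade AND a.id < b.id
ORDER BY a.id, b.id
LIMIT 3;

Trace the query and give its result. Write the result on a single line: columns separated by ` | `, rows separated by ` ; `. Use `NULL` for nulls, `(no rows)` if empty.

Pairs (a,b) with same course, a.grade < b.grade, a.id < b.id.
course groups: AR120:{1,9,12} HI100:{5,7,10} MA110:{2,6} PH150:{3,4,8,11}
Ordered by (a.id, b.id); first 3.

3 | 4 ; 3 | 8 ; 3 | 11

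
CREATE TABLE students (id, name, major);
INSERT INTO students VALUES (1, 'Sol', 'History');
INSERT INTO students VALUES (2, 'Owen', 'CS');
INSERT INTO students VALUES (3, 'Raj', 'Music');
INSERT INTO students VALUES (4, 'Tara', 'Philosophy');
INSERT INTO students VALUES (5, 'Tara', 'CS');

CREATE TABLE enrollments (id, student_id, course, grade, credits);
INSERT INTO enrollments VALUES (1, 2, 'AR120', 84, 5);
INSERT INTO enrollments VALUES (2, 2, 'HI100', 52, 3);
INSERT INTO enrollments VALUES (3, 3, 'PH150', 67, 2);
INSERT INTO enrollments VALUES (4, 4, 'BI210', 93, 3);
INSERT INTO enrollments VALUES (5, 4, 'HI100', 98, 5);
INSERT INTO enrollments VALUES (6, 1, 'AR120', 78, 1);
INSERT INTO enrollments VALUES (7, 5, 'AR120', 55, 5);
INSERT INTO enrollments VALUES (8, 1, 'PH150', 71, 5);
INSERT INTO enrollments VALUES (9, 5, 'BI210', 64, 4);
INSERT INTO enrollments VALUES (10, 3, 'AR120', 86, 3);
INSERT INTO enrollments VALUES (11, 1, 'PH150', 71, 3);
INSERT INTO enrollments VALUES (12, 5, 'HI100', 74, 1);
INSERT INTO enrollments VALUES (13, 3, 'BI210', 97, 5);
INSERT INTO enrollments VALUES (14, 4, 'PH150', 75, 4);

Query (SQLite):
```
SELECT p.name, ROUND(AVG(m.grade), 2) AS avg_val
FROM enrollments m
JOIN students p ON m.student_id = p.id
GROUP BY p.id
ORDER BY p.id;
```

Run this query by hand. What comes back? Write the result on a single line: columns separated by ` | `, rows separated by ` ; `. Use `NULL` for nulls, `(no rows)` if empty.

Join each enrollments row to its students via student_id.
Group joined rows by students.id; compute ROUND(AVG(m.grade), 2) per group.
  1: ids {6, 8, 11} → ROUND(AVG(m.grade), 2)=73.33
  2: ids {1, 2} → ROUND(AVG(m.grade), 2)=68
  3: ids {3, 10, 13} → ROUND(AVG(m.grade), 2)=83.33
  4: ids {4, 5, 14} → ROUND(AVG(m.grade), 2)=88.67
  5: ids {7, 9, 12} → ROUND(AVG(m.grade), 2)=64.33

Sol | 73.33 ; Owen | 68 ; Raj | 83.33 ; Tara | 88.67 ; Tara | 64.33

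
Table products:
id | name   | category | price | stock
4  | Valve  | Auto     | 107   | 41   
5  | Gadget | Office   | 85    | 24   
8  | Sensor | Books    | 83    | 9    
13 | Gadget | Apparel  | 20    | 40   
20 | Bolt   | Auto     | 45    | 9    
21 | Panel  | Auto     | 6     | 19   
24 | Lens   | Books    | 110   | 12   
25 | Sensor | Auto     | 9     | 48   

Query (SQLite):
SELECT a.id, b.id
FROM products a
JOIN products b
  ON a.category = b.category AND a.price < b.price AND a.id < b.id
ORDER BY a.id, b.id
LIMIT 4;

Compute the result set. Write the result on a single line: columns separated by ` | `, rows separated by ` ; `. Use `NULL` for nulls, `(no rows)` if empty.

Pairs (a,b) with same category, a.price < b.price, a.id < b.id.
category groups: Apparel:{13} Auto:{4,20,21,25} Books:{8,24} Office:{5}
Ordered by (a.id, b.id); first 4.

8 | 24 ; 21 | 25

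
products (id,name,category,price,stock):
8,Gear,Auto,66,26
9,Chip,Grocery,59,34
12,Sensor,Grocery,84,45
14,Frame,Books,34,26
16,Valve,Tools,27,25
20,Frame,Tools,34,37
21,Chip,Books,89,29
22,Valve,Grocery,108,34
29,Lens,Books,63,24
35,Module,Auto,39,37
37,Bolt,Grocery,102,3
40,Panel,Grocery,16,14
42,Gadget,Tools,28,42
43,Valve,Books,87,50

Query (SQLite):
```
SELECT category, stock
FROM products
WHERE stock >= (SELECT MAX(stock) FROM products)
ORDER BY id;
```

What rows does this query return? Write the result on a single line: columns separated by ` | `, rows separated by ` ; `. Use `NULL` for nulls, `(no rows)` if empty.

Books | 50

Scalar subquery: MAX(stock) over all products rows = 50.
Keep rows where stock >= that value.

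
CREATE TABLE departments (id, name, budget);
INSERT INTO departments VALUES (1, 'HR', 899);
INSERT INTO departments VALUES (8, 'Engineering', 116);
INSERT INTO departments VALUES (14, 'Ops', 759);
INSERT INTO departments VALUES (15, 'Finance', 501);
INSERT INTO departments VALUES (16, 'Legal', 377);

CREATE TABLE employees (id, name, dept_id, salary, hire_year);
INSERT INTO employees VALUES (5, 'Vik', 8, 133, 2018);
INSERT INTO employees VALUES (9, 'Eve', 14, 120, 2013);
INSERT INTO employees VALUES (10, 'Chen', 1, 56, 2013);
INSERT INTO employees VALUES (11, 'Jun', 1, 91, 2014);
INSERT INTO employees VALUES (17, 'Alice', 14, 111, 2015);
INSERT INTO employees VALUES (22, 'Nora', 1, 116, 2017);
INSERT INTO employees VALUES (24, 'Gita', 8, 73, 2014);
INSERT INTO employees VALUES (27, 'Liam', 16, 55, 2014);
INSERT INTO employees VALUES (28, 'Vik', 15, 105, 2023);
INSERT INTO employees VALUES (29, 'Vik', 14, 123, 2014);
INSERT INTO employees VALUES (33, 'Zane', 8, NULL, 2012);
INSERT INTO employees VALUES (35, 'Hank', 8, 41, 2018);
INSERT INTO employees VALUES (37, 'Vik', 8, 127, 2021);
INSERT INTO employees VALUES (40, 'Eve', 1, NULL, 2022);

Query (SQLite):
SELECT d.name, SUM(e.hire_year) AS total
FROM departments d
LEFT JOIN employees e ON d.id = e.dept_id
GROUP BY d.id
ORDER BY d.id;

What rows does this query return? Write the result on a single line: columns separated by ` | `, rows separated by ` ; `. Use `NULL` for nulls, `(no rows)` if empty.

LEFT JOIN keeps every departments row; unmatched ones get NULL for employees columns.
Group by departments.id and compute SUM(e.hire_year). SUM over an all-NULL group is NULL.
  1: ids {10, 11, 22, 40} → SUM(e.hire_year)=8066
  8: ids {5, 24, 33, 35, 37} → SUM(e.hire_year)=10083
  14: ids {9, 17, 29} → SUM(e.hire_year)=6042
  15: ids {28} → SUM(e.hire_year)=2023
  16: ids {27} → SUM(e.hire_year)=2014

HR | 8066 ; Engineering | 10083 ; Ops | 6042 ; Finance | 2023 ; Legal | 2014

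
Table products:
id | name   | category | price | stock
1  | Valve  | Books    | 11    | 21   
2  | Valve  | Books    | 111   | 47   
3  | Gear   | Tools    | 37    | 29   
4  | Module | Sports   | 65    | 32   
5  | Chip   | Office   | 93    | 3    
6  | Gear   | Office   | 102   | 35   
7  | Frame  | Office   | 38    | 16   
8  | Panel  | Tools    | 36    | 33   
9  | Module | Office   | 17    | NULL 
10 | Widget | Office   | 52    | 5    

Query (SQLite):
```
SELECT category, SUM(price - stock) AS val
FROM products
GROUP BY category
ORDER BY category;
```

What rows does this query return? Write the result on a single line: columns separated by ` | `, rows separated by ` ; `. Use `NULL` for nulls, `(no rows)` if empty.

Books | 54 ; Office | 226 ; Sports | 33 ; Tools | 11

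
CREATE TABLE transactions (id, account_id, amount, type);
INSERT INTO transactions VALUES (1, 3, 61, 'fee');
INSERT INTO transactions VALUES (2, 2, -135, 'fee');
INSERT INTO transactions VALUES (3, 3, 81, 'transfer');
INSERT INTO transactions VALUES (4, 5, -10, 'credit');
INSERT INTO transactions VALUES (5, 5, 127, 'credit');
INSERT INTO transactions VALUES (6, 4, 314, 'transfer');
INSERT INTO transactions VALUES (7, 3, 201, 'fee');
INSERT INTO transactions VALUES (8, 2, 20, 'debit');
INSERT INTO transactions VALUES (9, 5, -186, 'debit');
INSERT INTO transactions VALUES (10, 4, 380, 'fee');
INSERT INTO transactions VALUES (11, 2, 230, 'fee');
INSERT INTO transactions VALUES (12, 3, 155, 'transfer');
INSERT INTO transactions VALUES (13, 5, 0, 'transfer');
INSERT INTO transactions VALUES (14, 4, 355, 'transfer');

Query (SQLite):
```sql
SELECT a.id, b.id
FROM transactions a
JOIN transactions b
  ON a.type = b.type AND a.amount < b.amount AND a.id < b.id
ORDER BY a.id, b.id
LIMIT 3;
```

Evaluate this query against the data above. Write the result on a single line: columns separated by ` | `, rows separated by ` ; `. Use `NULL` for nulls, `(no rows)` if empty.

Pairs (a,b) with same type, a.amount < b.amount, a.id < b.id.
type groups: credit:{4,5} debit:{8,9} fee:{1,2,7,10,11} transfer:{3,6,12,13,14}
Ordered by (a.id, b.id); first 3.

1 | 7 ; 1 | 10 ; 1 | 11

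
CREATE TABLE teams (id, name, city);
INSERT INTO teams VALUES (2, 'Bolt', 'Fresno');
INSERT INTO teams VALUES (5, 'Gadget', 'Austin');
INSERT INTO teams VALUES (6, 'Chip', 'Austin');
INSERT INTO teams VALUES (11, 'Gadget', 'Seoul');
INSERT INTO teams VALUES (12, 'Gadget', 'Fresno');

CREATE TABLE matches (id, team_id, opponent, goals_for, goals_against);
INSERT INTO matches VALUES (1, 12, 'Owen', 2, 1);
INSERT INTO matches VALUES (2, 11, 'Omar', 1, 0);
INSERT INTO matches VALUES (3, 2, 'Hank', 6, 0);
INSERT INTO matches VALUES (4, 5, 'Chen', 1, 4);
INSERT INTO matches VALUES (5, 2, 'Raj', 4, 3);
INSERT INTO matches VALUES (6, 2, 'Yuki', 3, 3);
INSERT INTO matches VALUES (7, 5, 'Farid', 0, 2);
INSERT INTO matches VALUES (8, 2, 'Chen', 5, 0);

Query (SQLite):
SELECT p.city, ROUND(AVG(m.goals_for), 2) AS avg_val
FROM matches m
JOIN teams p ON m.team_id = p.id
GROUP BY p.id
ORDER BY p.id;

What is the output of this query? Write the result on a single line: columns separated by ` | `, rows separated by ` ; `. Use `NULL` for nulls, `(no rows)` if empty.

Join each matches row to its teams via team_id.
Group joined rows by teams.id; compute ROUND(AVG(m.goals_for), 2) per group.
  2: ids {3, 5, 6, 8} → ROUND(AVG(m.goals_for), 2)=4.5
  5: ids {4, 7} → ROUND(AVG(m.goals_for), 2)=0.5
  11: ids {2} → ROUND(AVG(m.goals_for), 2)=1
  12: ids {1} → ROUND(AVG(m.goals_for), 2)=2

Fresno | 4.5 ; Austin | 0.5 ; Seoul | 1 ; Fresno | 2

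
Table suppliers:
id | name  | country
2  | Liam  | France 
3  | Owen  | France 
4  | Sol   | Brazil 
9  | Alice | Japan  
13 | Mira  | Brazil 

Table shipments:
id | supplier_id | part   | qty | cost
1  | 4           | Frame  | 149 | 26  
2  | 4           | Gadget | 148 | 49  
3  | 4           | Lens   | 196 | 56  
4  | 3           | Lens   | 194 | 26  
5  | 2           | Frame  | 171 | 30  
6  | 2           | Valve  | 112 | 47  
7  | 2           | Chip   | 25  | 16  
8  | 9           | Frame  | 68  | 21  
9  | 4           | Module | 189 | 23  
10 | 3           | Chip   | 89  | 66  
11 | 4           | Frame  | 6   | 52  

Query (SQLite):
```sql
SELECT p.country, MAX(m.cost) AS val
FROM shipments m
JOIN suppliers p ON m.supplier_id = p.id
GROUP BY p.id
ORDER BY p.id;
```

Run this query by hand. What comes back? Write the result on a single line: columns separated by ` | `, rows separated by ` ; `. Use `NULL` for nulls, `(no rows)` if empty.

Join each shipments row to its suppliers via supplier_id.
Group joined rows by suppliers.id; compute MAX(m.cost) per group.
  2: ids {5, 6, 7} → MAX(m.cost)=47
  3: ids {4, 10} → MAX(m.cost)=66
  4: ids {1, 2, 3, 9, 11} → MAX(m.cost)=56
  9: ids {8} → MAX(m.cost)=21

France | 47 ; France | 66 ; Brazil | 56 ; Japan | 21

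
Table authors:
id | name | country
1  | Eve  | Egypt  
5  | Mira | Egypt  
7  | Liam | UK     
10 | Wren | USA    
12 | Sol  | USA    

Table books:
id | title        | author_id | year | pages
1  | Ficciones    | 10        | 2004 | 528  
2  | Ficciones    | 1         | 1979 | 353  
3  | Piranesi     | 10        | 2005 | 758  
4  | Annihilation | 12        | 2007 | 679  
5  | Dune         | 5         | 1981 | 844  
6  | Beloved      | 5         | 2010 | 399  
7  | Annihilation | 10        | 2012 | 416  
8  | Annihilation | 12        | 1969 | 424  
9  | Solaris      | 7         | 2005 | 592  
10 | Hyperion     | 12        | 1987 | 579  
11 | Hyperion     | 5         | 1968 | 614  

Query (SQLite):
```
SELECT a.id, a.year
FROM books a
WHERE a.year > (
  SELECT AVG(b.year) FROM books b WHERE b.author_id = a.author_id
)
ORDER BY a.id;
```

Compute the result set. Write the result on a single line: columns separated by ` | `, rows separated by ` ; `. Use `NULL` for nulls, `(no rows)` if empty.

4 | 2007 ; 6 | 2010 ; 7 | 2012

For each books row a, compute AVG(year) over rows sharing a.author_id.
Keep row a if a.year > that per-group AVG.
  author_id=1: AVG(year) = 1979.0
  author_id=5: AVG(year) = 1986.333333
  author_id=7: AVG(year) = 2005.0
  author_id=10: AVG(year) = 2007.0
  author_id=12: AVG(year) = 1987.666667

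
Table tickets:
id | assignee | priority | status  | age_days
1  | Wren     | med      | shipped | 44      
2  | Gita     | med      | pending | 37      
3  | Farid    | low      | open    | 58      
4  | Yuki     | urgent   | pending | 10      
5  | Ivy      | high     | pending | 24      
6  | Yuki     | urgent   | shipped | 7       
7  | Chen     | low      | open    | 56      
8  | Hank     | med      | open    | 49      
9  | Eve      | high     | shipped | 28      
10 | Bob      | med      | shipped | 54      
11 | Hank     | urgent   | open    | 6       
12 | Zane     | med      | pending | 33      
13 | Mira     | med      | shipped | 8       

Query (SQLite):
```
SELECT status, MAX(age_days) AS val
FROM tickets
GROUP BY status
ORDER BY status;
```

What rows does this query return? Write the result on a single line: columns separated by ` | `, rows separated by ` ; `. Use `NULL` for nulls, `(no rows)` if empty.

Partition tickets by status; compute MAX(age_days) within each group.
  open: ids {3, 7, 8, 11} → MAX(age_days)=58
  pending: ids {2, 4, 5, 12} → MAX(age_days)=37
  shipped: ids {1, 6, 9, 10, 13} → MAX(age_days)=54

open | 58 ; pending | 37 ; shipped | 54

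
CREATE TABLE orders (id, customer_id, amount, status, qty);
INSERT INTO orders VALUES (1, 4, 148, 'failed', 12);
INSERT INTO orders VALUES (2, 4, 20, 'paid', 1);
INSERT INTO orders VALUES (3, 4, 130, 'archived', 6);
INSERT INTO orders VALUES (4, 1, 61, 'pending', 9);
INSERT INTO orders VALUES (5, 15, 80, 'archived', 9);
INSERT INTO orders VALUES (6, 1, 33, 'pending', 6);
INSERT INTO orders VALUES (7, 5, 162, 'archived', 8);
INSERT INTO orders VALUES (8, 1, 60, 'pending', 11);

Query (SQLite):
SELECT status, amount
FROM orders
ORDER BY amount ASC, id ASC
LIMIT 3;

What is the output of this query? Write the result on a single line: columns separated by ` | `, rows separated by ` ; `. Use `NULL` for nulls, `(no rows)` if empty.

Sort by amount asc, tiebreak id asc: (20, id=2), (33, id=6), (60, id=8), (61, id=4), (80, id=5), (130, id=3) …. Take first 3.

paid | 20 ; pending | 33 ; pending | 60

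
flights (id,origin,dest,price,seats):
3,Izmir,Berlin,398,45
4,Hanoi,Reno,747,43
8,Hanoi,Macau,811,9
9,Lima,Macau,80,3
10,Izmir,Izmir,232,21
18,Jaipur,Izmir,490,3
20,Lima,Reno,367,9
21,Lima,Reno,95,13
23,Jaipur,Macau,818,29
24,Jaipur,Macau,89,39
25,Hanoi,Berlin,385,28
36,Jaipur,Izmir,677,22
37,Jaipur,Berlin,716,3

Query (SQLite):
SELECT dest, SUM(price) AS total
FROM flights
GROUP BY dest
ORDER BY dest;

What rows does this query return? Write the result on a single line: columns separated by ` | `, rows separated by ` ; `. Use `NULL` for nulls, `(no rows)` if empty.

Partition flights by dest; compute SUM(price) within each group.
  Berlin: ids {3, 25, 37} → SUM(price)=1499
  Izmir: ids {10, 18, 36} → SUM(price)=1399
  Macau: ids {8, 9, 23, 24} → SUM(price)=1798
  Reno: ids {4, 20, 21} → SUM(price)=1209

Berlin | 1499 ; Izmir | 1399 ; Macau | 1798 ; Reno | 1209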